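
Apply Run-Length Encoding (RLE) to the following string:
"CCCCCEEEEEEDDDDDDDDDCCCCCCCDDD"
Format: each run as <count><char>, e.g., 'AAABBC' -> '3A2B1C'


Scanning runs left to right:
  i=0: run of 'C' x 5 -> '5C'
  i=5: run of 'E' x 6 -> '6E'
  i=11: run of 'D' x 9 -> '9D'
  i=20: run of 'C' x 7 -> '7C'
  i=27: run of 'D' x 3 -> '3D'

RLE = 5C6E9D7C3D


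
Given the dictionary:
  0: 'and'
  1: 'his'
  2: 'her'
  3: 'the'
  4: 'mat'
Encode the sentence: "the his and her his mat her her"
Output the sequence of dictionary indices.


Look up each word in the dictionary:
  'the' -> 3
  'his' -> 1
  'and' -> 0
  'her' -> 2
  'his' -> 1
  'mat' -> 4
  'her' -> 2
  'her' -> 2

Encoded: [3, 1, 0, 2, 1, 4, 2, 2]


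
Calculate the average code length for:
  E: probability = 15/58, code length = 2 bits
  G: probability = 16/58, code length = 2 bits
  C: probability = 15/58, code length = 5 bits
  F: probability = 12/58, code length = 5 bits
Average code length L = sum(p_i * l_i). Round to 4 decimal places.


Weighted contributions p_i * l_i:
  E: (15/58) * 2 = 30/58
  G: (16/58) * 2 = 32/58
  C: (15/58) * 5 = 75/58
  F: (12/58) * 5 = 60/58
Sum = (30 + 32 + 75 + 60)/58 = 197/58

L = 197/58 = 3.3966 bits/symbol


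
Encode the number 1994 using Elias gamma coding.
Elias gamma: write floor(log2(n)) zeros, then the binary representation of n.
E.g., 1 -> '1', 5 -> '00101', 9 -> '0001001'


num_bits = floor(log2(1994)) + 1 = 11
leading_zeros = num_bits - 1 = 10
binary(1994) = 11111001010

Elias gamma(1994) = '0000000000' + '11111001010' = 000000000011111001010 (21 bits)


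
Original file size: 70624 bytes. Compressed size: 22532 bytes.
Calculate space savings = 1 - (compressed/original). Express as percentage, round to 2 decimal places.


ratio = compressed/original = 22532/70624 = 0.319042
savings = 1 - ratio = 1 - 0.319042 = 0.680958
as a percentage: 0.680958 * 100 = 68.1%

Space savings = 1 - 22532/70624 = 68.1%


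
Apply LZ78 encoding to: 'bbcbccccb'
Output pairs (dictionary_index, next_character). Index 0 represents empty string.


LZ78 encoding steps:
Dictionary: {0: ''}
Step 1: w='' (idx 0), next='b' -> output (0, 'b'), add 'b' as idx 1
Step 2: w='b' (idx 1), next='c' -> output (1, 'c'), add 'bc' as idx 2
Step 3: w='bc' (idx 2), next='c' -> output (2, 'c'), add 'bcc' as idx 3
Step 4: w='' (idx 0), next='c' -> output (0, 'c'), add 'c' as idx 4
Step 5: w='c' (idx 4), next='b' -> output (4, 'b'), add 'cb' as idx 5


Encoded: [(0, 'b'), (1, 'c'), (2, 'c'), (0, 'c'), (4, 'b')]


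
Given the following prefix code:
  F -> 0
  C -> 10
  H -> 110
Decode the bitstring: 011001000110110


Decoding step by step:
Bits 0 -> F
Bits 110 -> H
Bits 0 -> F
Bits 10 -> C
Bits 0 -> F
Bits 0 -> F
Bits 110 -> H
Bits 110 -> H


Decoded message: FHFCFFHH


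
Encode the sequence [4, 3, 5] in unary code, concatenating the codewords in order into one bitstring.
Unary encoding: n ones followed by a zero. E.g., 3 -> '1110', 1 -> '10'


Encode each number as n ones followed by a terminating 0:
  4 -> 11110 (5 bits)
  3 -> 1110 (4 bits)
  5 -> 111110 (6 bits)
Total length = 5 + 4 + 6 = 15 bits.

Unary([4, 3, 5]) = 111101110111110 (15 bits)


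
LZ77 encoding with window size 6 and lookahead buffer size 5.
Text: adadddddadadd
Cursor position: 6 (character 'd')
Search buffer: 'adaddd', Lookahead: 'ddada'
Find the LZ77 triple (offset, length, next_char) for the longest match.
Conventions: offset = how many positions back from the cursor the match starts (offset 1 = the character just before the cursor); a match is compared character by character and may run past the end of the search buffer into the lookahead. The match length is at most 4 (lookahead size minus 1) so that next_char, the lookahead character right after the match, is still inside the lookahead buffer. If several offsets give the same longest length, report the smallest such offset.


Try each offset into the search buffer:
  offset=1 (pos 5, char 'd'): match length 2
  offset=2 (pos 4, char 'd'): match length 2
  offset=3 (pos 3, char 'd'): match length 2
  offset=4 (pos 2, char 'a'): match length 0
  offset=5 (pos 1, char 'd'): match length 1
  offset=6 (pos 0, char 'a'): match length 0
Longest match has length 2, found at offsets 1, 2, 3; take the smallest, offset 1.
next_char = character at position 6 + 2 = 8 -> 'a'

Best match: offset=1, length=2 (matching 'dd' starting at position 5)
LZ77 triple: (1, 2, 'a')


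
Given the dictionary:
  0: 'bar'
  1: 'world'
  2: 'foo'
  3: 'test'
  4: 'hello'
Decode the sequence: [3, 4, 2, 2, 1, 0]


Look up each index in the dictionary:
  3 -> 'test'
  4 -> 'hello'
  2 -> 'foo'
  2 -> 'foo'
  1 -> 'world'
  0 -> 'bar'

Decoded: "test hello foo foo world bar"


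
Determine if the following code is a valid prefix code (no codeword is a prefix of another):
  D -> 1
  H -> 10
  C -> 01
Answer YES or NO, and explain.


Checking each pair (does one codeword prefix another?):
  D='1' vs H='10': prefix -- VIOLATION

NO -- this is NOT a valid prefix code. D (1) is a prefix of H (10).


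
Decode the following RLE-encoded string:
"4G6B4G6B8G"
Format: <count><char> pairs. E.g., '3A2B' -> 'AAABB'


Expanding each <count><char> pair:
  4G -> 'GGGG'
  6B -> 'BBBBBB'
  4G -> 'GGGG'
  6B -> 'BBBBBB'
  8G -> 'GGGGGGGG'

Decoded = GGGGBBBBBBGGGGBBBBBBGGGGGGGG


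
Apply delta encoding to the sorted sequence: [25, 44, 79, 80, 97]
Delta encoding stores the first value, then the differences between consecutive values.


First value: 25
Deltas:
  44 - 25 = 19
  79 - 44 = 35
  80 - 79 = 1
  97 - 80 = 17


Delta encoded: [25, 19, 35, 1, 17]


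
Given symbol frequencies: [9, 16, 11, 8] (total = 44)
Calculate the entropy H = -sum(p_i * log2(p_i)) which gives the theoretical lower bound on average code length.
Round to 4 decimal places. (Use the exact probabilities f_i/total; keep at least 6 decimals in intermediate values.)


Per-symbol terms -p_i * log2(p_i) with p_i = f_i/44:
  p = 9/44 = 0.204545: log2(p) = -2.289507, -p*log2(p) = 0.468308
  p = 16/44 = 0.363636: log2(p) = -1.459432, -p*log2(p) = 0.530702
  p = 11/44 = 0.250000: log2(p) = -2.000000, -p*log2(p) = 0.500000
  p = 8/44 = 0.181818: log2(p) = -2.459432, -p*log2(p) = 0.447169
H = 0.468308 + 0.530702 + 0.500000 + 0.447169 = 1.946179

H = 1.9462 bits/symbol


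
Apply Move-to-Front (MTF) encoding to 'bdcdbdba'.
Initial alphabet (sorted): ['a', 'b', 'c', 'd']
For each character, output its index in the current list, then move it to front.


MTF encoding:
'b': index 1 in ['a', 'b', 'c', 'd'] -> ['b', 'a', 'c', 'd']
'd': index 3 in ['b', 'a', 'c', 'd'] -> ['d', 'b', 'a', 'c']
'c': index 3 in ['d', 'b', 'a', 'c'] -> ['c', 'd', 'b', 'a']
'd': index 1 in ['c', 'd', 'b', 'a'] -> ['d', 'c', 'b', 'a']
'b': index 2 in ['d', 'c', 'b', 'a'] -> ['b', 'd', 'c', 'a']
'd': index 1 in ['b', 'd', 'c', 'a'] -> ['d', 'b', 'c', 'a']
'b': index 1 in ['d', 'b', 'c', 'a'] -> ['b', 'd', 'c', 'a']
'a': index 3 in ['b', 'd', 'c', 'a'] -> ['a', 'b', 'd', 'c']


Output: [1, 3, 3, 1, 2, 1, 1, 3]


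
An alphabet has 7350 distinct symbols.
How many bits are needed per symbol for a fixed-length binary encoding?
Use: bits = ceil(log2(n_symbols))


log2(7350) = 12.8435
Bracket: 2^12 = 4096 < 7350 <= 2^13 = 8192
So ceil(log2(7350)) = 13

bits = ceil(log2(7350)) = ceil(12.8435) = 13 bits


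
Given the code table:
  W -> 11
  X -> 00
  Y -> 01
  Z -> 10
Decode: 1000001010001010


Decoding:
10 -> Z
00 -> X
00 -> X
10 -> Z
10 -> Z
00 -> X
10 -> Z
10 -> Z


Result: ZXXZZXZZ


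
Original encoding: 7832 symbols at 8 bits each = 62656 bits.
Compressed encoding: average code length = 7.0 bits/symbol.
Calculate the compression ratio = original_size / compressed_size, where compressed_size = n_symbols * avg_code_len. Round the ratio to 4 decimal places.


original_size = n_symbols * orig_bits = 7832 * 8 = 62656 bits
compressed_size = n_symbols * avg_code_len = 7832 * 7.0 = 54824.0 bits
ratio = original_size / compressed_size = 62656 / 54824.0 = 1.1429

Compression ratio = 1.1429


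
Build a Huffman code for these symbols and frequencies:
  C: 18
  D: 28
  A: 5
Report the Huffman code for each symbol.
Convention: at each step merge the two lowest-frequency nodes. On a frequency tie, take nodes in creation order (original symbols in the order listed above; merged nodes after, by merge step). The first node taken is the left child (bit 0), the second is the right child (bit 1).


Huffman tree construction:
Step 1: Merge A(5) + C(18) = 23
Step 2: Merge (A+C)(23) + D(28) = 51
Read each symbol's code off the tree from the root (left child = 0, right child = 1).

Codes:
  C: 01 (length 2)
  D: 1 (length 1)
  A: 00 (length 2)
Average code length: 74/51 = 1.4510 bits/symbol


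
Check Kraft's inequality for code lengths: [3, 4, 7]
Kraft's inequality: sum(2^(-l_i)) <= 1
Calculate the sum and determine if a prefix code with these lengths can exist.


Sum = 2^(-3) + 2^(-4) + 2^(-7)
    = 0.125 + 0.0625 + 0.0078125
    = 25/128 = 0.1953125
Since 0.1953125 <= 1, Kraft's inequality IS satisfied.
A prefix code with these lengths CAN exist.

Kraft sum = 0.1953125. Satisfied.


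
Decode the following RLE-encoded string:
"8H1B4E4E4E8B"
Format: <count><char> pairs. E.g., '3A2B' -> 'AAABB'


Expanding each <count><char> pair:
  8H -> 'HHHHHHHH'
  1B -> 'B'
  4E -> 'EEEE'
  4E -> 'EEEE'
  4E -> 'EEEE'
  8B -> 'BBBBBBBB'

Decoded = HHHHHHHHBEEEEEEEEEEEEBBBBBBBB


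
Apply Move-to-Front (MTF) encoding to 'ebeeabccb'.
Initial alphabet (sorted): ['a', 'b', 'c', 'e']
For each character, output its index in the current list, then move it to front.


MTF encoding:
'e': index 3 in ['a', 'b', 'c', 'e'] -> ['e', 'a', 'b', 'c']
'b': index 2 in ['e', 'a', 'b', 'c'] -> ['b', 'e', 'a', 'c']
'e': index 1 in ['b', 'e', 'a', 'c'] -> ['e', 'b', 'a', 'c']
'e': index 0 in ['e', 'b', 'a', 'c'] -> ['e', 'b', 'a', 'c']
'a': index 2 in ['e', 'b', 'a', 'c'] -> ['a', 'e', 'b', 'c']
'b': index 2 in ['a', 'e', 'b', 'c'] -> ['b', 'a', 'e', 'c']
'c': index 3 in ['b', 'a', 'e', 'c'] -> ['c', 'b', 'a', 'e']
'c': index 0 in ['c', 'b', 'a', 'e'] -> ['c', 'b', 'a', 'e']
'b': index 1 in ['c', 'b', 'a', 'e'] -> ['b', 'c', 'a', 'e']


Output: [3, 2, 1, 0, 2, 2, 3, 0, 1]


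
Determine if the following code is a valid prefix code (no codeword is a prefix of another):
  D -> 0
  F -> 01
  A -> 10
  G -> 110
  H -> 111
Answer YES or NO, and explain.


Checking each pair (does one codeword prefix another?):
  D='0' vs F='01': prefix -- VIOLATION

NO -- this is NOT a valid prefix code. D (0) is a prefix of F (01).


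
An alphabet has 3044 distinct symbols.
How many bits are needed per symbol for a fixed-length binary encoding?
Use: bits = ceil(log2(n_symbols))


log2(3044) = 11.5718
Bracket: 2^11 = 2048 < 3044 <= 2^12 = 4096
So ceil(log2(3044)) = 12

bits = ceil(log2(3044)) = ceil(11.5718) = 12 bits


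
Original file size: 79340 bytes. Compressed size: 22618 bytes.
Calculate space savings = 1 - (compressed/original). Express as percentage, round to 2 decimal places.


ratio = compressed/original = 22618/79340 = 0.285077
savings = 1 - ratio = 1 - 0.285077 = 0.714923
as a percentage: 0.714923 * 100 = 71.49%

Space savings = 1 - 22618/79340 = 71.49%


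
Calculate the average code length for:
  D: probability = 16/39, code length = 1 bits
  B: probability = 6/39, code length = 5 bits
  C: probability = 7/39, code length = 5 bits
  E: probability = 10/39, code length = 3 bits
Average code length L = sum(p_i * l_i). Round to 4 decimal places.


Weighted contributions p_i * l_i:
  D: (16/39) * 1 = 16/39
  B: (6/39) * 5 = 30/39
  C: (7/39) * 5 = 35/39
  E: (10/39) * 3 = 30/39
Sum = (16 + 30 + 35 + 30)/39 = 111/39

L = 111/39 = 2.8462 bits/symbol


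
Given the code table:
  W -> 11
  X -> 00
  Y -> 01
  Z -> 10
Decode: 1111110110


Decoding:
11 -> W
11 -> W
11 -> W
01 -> Y
10 -> Z


Result: WWWYZ


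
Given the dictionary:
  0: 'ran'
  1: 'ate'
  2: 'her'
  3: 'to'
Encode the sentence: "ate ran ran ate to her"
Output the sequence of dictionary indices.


Look up each word in the dictionary:
  'ate' -> 1
  'ran' -> 0
  'ran' -> 0
  'ate' -> 1
  'to' -> 3
  'her' -> 2

Encoded: [1, 0, 0, 1, 3, 2]


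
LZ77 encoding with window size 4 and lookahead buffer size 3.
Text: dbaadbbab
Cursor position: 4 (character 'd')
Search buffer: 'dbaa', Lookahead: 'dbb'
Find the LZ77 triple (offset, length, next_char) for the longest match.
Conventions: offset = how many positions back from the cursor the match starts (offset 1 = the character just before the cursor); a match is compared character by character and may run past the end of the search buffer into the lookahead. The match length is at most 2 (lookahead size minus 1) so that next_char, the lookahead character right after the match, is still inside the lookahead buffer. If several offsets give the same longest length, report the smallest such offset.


Try each offset into the search buffer:
  offset=1 (pos 3, char 'a'): match length 0
  offset=2 (pos 2, char 'a'): match length 0
  offset=3 (pos 1, char 'b'): match length 0
  offset=4 (pos 0, char 'd'): match length 2
Longest match has length 2 at offset 4.
next_char = character at position 4 + 2 = 6 -> 'b'

Best match: offset=4, length=2 (matching 'db' starting at position 0)
LZ77 triple: (4, 2, 'b')


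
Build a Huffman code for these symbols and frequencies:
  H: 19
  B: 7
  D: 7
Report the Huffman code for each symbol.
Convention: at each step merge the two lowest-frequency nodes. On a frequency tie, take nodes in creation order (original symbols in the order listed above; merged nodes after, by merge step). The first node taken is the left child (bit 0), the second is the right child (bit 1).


Huffman tree construction:
Step 1: Merge B(7) + D(7) = 14
Step 2: Merge (B+D)(14) + H(19) = 33
Read each symbol's code off the tree from the root (left child = 0, right child = 1).

Codes:
  H: 1 (length 1)
  B: 00 (length 2)
  D: 01 (length 2)
Average code length: 47/33 = 1.4242 bits/symbol


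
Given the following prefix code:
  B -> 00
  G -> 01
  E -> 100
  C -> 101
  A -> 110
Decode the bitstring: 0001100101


Decoding step by step:
Bits 00 -> B
Bits 01 -> G
Bits 100 -> E
Bits 101 -> C


Decoded message: BGEC


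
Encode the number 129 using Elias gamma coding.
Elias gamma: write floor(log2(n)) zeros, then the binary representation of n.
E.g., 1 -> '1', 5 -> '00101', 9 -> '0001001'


num_bits = floor(log2(129)) + 1 = 8
leading_zeros = num_bits - 1 = 7
binary(129) = 10000001

Elias gamma(129) = '0000000' + '10000001' = 000000010000001 (15 bits)


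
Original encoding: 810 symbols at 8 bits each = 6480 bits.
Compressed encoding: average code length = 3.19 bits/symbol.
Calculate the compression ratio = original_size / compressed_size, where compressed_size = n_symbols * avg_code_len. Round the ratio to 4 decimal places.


original_size = n_symbols * orig_bits = 810 * 8 = 6480 bits
compressed_size = n_symbols * avg_code_len = 810 * 3.19 = 2583.9 bits
ratio = original_size / compressed_size = 6480 / 2583.9 = 2.5078

Compression ratio = 2.5078


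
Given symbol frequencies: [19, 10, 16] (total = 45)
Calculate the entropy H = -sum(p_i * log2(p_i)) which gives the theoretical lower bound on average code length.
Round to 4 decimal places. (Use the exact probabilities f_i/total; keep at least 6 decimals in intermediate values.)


Per-symbol terms -p_i * log2(p_i) with p_i = f_i/45:
  p = 19/45 = 0.422222: log2(p) = -1.243926, -p*log2(p) = 0.525213
  p = 10/45 = 0.222222: log2(p) = -2.169925, -p*log2(p) = 0.482206
  p = 16/45 = 0.355556: log2(p) = -1.491853, -p*log2(p) = 0.530437
H = 0.525213 + 0.482206 + 0.530437 = 1.537856

H = 1.5379 bits/symbol


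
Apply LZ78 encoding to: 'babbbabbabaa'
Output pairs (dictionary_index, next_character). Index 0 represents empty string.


LZ78 encoding steps:
Dictionary: {0: ''}
Step 1: w='' (idx 0), next='b' -> output (0, 'b'), add 'b' as idx 1
Step 2: w='' (idx 0), next='a' -> output (0, 'a'), add 'a' as idx 2
Step 3: w='b' (idx 1), next='b' -> output (1, 'b'), add 'bb' as idx 3
Step 4: w='b' (idx 1), next='a' -> output (1, 'a'), add 'ba' as idx 4
Step 5: w='bb' (idx 3), next='a' -> output (3, 'a'), add 'bba' as idx 5
Step 6: w='ba' (idx 4), next='a' -> output (4, 'a'), add 'baa' as idx 6


Encoded: [(0, 'b'), (0, 'a'), (1, 'b'), (1, 'a'), (3, 'a'), (4, 'a')]


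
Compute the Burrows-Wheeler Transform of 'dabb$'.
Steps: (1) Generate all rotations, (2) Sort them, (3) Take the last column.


Rotations (sorted):
  0: $dabb -> last char: b
  1: abb$d -> last char: d
  2: b$dab -> last char: b
  3: bb$da -> last char: a
  4: dabb$ -> last char: $


BWT = bdba$


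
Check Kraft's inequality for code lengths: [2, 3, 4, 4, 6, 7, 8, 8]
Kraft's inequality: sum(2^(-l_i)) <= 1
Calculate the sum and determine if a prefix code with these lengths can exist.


Sum = 2^(-2) + 2^(-3) + 2^(-4) + 2^(-4) + 2^(-6) + 2^(-7) + 2^(-8) + 2^(-8)
    = 0.25 + 0.125 + 0.0625 + 0.0625 + 0.015625 + 0.0078125 + 0.00390625 + 0.00390625
    = 136/256 = 0.53125
Since 0.53125 <= 1, Kraft's inequality IS satisfied.
A prefix code with these lengths CAN exist.

Kraft sum = 0.53125. Satisfied.


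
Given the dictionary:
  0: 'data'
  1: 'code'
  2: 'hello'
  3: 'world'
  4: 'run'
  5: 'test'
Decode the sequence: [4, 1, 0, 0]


Look up each index in the dictionary:
  4 -> 'run'
  1 -> 'code'
  0 -> 'data'
  0 -> 'data'

Decoded: "run code data data"


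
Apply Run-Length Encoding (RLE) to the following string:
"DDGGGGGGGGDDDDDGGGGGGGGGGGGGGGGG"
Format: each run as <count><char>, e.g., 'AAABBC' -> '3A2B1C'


Scanning runs left to right:
  i=0: run of 'D' x 2 -> '2D'
  i=2: run of 'G' x 8 -> '8G'
  i=10: run of 'D' x 5 -> '5D'
  i=15: run of 'G' x 17 -> '17G'

RLE = 2D8G5D17G


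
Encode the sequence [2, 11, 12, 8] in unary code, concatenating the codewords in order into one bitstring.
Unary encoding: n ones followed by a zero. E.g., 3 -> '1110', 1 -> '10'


Encode each number as n ones followed by a terminating 0:
  2 -> 110 (3 bits)
  11 -> 111111111110 (12 bits)
  12 -> 1111111111110 (13 bits)
  8 -> 111111110 (9 bits)
Total length = 3 + 12 + 13 + 9 = 37 bits.

Unary([2, 11, 12, 8]) = 1101111111111101111111111110111111110 (37 bits)


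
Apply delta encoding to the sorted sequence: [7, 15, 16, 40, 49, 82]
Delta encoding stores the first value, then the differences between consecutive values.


First value: 7
Deltas:
  15 - 7 = 8
  16 - 15 = 1
  40 - 16 = 24
  49 - 40 = 9
  82 - 49 = 33


Delta encoded: [7, 8, 1, 24, 9, 33]


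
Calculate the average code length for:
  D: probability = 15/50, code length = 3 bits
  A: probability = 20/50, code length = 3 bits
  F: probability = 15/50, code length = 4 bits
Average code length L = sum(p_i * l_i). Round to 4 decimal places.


Weighted contributions p_i * l_i:
  D: (15/50) * 3 = 45/50
  A: (20/50) * 3 = 60/50
  F: (15/50) * 4 = 60/50
Sum = (45 + 60 + 60)/50 = 165/50

L = 165/50 = 3.3000 bits/symbol


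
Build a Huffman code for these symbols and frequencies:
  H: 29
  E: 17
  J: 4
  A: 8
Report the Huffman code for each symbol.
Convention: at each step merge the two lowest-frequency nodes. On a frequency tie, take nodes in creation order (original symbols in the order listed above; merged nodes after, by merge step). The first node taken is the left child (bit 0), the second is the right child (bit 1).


Huffman tree construction:
Step 1: Merge J(4) + A(8) = 12
Step 2: Merge (J+A)(12) + E(17) = 29
Step 3: Merge H(29) + ((J+A)+E)(29) = 58
Read each symbol's code off the tree from the root (left child = 0, right child = 1).

Codes:
  H: 0 (length 1)
  E: 11 (length 2)
  J: 100 (length 3)
  A: 101 (length 3)
Average code length: 99/58 = 1.7069 bits/symbol


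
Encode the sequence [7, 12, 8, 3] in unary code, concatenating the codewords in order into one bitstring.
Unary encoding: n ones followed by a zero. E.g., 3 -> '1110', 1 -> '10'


Encode each number as n ones followed by a terminating 0:
  7 -> 11111110 (8 bits)
  12 -> 1111111111110 (13 bits)
  8 -> 111111110 (9 bits)
  3 -> 1110 (4 bits)
Total length = 8 + 13 + 9 + 4 = 34 bits.

Unary([7, 12, 8, 3]) = 1111111011111111111101111111101110 (34 bits)


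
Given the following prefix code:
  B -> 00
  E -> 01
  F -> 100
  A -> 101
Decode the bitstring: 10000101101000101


Decoding step by step:
Bits 100 -> F
Bits 00 -> B
Bits 101 -> A
Bits 101 -> A
Bits 00 -> B
Bits 01 -> E
Bits 01 -> E


Decoded message: FBAABEE


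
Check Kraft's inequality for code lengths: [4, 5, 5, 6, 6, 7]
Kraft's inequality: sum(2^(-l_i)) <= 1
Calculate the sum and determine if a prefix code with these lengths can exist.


Sum = 2^(-4) + 2^(-5) + 2^(-5) + 2^(-6) + 2^(-6) + 2^(-7)
    = 0.0625 + 0.03125 + 0.03125 + 0.015625 + 0.015625 + 0.0078125
    = 21/128 = 0.1640625
Since 0.1640625 <= 1, Kraft's inequality IS satisfied.
A prefix code with these lengths CAN exist.

Kraft sum = 0.1640625. Satisfied.


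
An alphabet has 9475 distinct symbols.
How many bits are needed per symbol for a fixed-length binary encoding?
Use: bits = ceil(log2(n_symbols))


log2(9475) = 13.2099
Bracket: 2^13 = 8192 < 9475 <= 2^14 = 16384
So ceil(log2(9475)) = 14

bits = ceil(log2(9475)) = ceil(13.2099) = 14 bits


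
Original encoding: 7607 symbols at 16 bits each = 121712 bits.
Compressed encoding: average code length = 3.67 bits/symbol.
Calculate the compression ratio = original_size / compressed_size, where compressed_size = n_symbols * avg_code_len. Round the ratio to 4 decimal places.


original_size = n_symbols * orig_bits = 7607 * 16 = 121712 bits
compressed_size = n_symbols * avg_code_len = 7607 * 3.67 = 27917.69 bits
ratio = original_size / compressed_size = 121712 / 27917.69 = 4.3597

Compression ratio = 4.3597


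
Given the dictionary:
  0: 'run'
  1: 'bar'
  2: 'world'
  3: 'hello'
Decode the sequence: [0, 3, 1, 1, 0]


Look up each index in the dictionary:
  0 -> 'run'
  3 -> 'hello'
  1 -> 'bar'
  1 -> 'bar'
  0 -> 'run'

Decoded: "run hello bar bar run"


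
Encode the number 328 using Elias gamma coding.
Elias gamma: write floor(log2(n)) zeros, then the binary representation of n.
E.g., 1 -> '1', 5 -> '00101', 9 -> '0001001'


num_bits = floor(log2(328)) + 1 = 9
leading_zeros = num_bits - 1 = 8
binary(328) = 101001000

Elias gamma(328) = '00000000' + '101001000' = 00000000101001000 (17 bits)


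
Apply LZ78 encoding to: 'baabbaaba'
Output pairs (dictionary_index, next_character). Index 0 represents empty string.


LZ78 encoding steps:
Dictionary: {0: ''}
Step 1: w='' (idx 0), next='b' -> output (0, 'b'), add 'b' as idx 1
Step 2: w='' (idx 0), next='a' -> output (0, 'a'), add 'a' as idx 2
Step 3: w='a' (idx 2), next='b' -> output (2, 'b'), add 'ab' as idx 3
Step 4: w='b' (idx 1), next='a' -> output (1, 'a'), add 'ba' as idx 4
Step 5: w='ab' (idx 3), next='a' -> output (3, 'a'), add 'aba' as idx 5


Encoded: [(0, 'b'), (0, 'a'), (2, 'b'), (1, 'a'), (3, 'a')]


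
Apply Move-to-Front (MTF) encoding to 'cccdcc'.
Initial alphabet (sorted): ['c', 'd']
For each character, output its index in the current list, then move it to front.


MTF encoding:
'c': index 0 in ['c', 'd'] -> ['c', 'd']
'c': index 0 in ['c', 'd'] -> ['c', 'd']
'c': index 0 in ['c', 'd'] -> ['c', 'd']
'd': index 1 in ['c', 'd'] -> ['d', 'c']
'c': index 1 in ['d', 'c'] -> ['c', 'd']
'c': index 0 in ['c', 'd'] -> ['c', 'd']


Output: [0, 0, 0, 1, 1, 0]


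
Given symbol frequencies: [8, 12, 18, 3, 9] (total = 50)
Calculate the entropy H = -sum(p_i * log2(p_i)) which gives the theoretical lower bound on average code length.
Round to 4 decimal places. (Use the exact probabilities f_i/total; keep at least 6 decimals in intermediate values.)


Per-symbol terms -p_i * log2(p_i) with p_i = f_i/50:
  p = 8/50 = 0.160000: log2(p) = -2.643856, -p*log2(p) = 0.423017
  p = 12/50 = 0.240000: log2(p) = -2.058894, -p*log2(p) = 0.494134
  p = 18/50 = 0.360000: log2(p) = -1.473931, -p*log2(p) = 0.530615
  p = 3/50 = 0.060000: log2(p) = -4.058894, -p*log2(p) = 0.243534
  p = 9/50 = 0.180000: log2(p) = -2.473931, -p*log2(p) = 0.445308
H = 0.423017 + 0.494134 + 0.530615 + 0.243534 + 0.445308 = 2.136608

H = 2.1366 bits/symbol


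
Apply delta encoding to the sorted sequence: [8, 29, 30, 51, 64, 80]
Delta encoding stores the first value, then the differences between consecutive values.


First value: 8
Deltas:
  29 - 8 = 21
  30 - 29 = 1
  51 - 30 = 21
  64 - 51 = 13
  80 - 64 = 16


Delta encoded: [8, 21, 1, 21, 13, 16]


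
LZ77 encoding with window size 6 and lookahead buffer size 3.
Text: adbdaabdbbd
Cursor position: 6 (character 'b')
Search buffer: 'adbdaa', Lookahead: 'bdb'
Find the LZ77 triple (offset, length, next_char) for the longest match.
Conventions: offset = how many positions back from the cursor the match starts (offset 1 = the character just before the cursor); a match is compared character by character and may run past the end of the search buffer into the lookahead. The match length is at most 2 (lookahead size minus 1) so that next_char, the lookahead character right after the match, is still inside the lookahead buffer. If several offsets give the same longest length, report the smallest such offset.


Try each offset into the search buffer:
  offset=1 (pos 5, char 'a'): match length 0
  offset=2 (pos 4, char 'a'): match length 0
  offset=3 (pos 3, char 'd'): match length 0
  offset=4 (pos 2, char 'b'): match length 2
  offset=5 (pos 1, char 'd'): match length 0
  offset=6 (pos 0, char 'a'): match length 0
Longest match has length 2 at offset 4.
next_char = character at position 6 + 2 = 8 -> 'b'

Best match: offset=4, length=2 (matching 'bd' starting at position 2)
LZ77 triple: (4, 2, 'b')


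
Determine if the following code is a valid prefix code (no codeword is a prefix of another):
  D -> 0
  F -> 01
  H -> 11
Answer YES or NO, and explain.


Checking each pair (does one codeword prefix another?):
  D='0' vs F='01': prefix -- VIOLATION

NO -- this is NOT a valid prefix code. D (0) is a prefix of F (01).


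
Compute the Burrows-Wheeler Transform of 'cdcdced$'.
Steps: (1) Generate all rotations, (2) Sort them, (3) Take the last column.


Rotations (sorted):
  0: $cdcdced -> last char: d
  1: cdcdced$ -> last char: $
  2: cdced$cd -> last char: d
  3: ced$cdcd -> last char: d
  4: d$cdcdce -> last char: e
  5: dcdced$c -> last char: c
  6: dced$cdc -> last char: c
  7: ed$cdcdc -> last char: c


BWT = d$ddeccc


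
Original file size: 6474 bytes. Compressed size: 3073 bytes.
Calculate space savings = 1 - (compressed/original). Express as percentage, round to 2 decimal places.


ratio = compressed/original = 3073/6474 = 0.474668
savings = 1 - ratio = 1 - 0.474668 = 0.525332
as a percentage: 0.525332 * 100 = 52.53%

Space savings = 1 - 3073/6474 = 52.53%


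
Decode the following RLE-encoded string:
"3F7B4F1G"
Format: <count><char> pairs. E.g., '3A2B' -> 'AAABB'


Expanding each <count><char> pair:
  3F -> 'FFF'
  7B -> 'BBBBBBB'
  4F -> 'FFFF'
  1G -> 'G'

Decoded = FFFBBBBBBBFFFFG


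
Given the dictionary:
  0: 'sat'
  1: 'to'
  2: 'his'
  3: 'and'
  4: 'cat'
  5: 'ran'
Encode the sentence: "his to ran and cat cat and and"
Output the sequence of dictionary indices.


Look up each word in the dictionary:
  'his' -> 2
  'to' -> 1
  'ran' -> 5
  'and' -> 3
  'cat' -> 4
  'cat' -> 4
  'and' -> 3
  'and' -> 3

Encoded: [2, 1, 5, 3, 4, 4, 3, 3]


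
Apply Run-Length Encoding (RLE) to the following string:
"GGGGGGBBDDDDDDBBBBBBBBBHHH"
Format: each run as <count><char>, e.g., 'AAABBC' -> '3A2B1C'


Scanning runs left to right:
  i=0: run of 'G' x 6 -> '6G'
  i=6: run of 'B' x 2 -> '2B'
  i=8: run of 'D' x 6 -> '6D'
  i=14: run of 'B' x 9 -> '9B'
  i=23: run of 'H' x 3 -> '3H'

RLE = 6G2B6D9B3H


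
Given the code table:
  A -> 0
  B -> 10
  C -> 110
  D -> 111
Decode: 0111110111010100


Decoding:
0 -> A
111 -> D
110 -> C
111 -> D
0 -> A
10 -> B
10 -> B
0 -> A


Result: ADCDABBA


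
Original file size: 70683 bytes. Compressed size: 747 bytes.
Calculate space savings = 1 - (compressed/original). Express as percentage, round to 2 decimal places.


ratio = compressed/original = 747/70683 = 0.010568
savings = 1 - ratio = 1 - 0.010568 = 0.989432
as a percentage: 0.989432 * 100 = 98.94%

Space savings = 1 - 747/70683 = 98.94%


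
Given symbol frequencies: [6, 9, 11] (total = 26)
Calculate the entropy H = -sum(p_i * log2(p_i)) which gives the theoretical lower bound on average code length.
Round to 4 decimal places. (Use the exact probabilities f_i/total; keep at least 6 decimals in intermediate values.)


Per-symbol terms -p_i * log2(p_i) with p_i = f_i/26:
  p = 6/26 = 0.230769: log2(p) = -2.115477, -p*log2(p) = 0.488187
  p = 9/26 = 0.346154: log2(p) = -1.530515, -p*log2(p) = 0.529794
  p = 11/26 = 0.423077: log2(p) = -1.241008, -p*log2(p) = 0.525042
H = 0.488187 + 0.529794 + 0.525042 = 1.543023

H = 1.543 bits/symbol


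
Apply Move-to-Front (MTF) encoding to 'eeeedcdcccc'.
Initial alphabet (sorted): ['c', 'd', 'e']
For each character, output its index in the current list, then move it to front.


MTF encoding:
'e': index 2 in ['c', 'd', 'e'] -> ['e', 'c', 'd']
'e': index 0 in ['e', 'c', 'd'] -> ['e', 'c', 'd']
'e': index 0 in ['e', 'c', 'd'] -> ['e', 'c', 'd']
'e': index 0 in ['e', 'c', 'd'] -> ['e', 'c', 'd']
'd': index 2 in ['e', 'c', 'd'] -> ['d', 'e', 'c']
'c': index 2 in ['d', 'e', 'c'] -> ['c', 'd', 'e']
'd': index 1 in ['c', 'd', 'e'] -> ['d', 'c', 'e']
'c': index 1 in ['d', 'c', 'e'] -> ['c', 'd', 'e']
'c': index 0 in ['c', 'd', 'e'] -> ['c', 'd', 'e']
'c': index 0 in ['c', 'd', 'e'] -> ['c', 'd', 'e']
'c': index 0 in ['c', 'd', 'e'] -> ['c', 'd', 'e']


Output: [2, 0, 0, 0, 2, 2, 1, 1, 0, 0, 0]


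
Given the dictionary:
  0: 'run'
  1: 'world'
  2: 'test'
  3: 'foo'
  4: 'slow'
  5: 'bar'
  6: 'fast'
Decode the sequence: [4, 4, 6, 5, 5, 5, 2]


Look up each index in the dictionary:
  4 -> 'slow'
  4 -> 'slow'
  6 -> 'fast'
  5 -> 'bar'
  5 -> 'bar'
  5 -> 'bar'
  2 -> 'test'

Decoded: "slow slow fast bar bar bar test"


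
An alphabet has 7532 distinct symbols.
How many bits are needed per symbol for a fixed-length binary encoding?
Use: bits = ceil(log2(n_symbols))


log2(7532) = 12.8788
Bracket: 2^12 = 4096 < 7532 <= 2^13 = 8192
So ceil(log2(7532)) = 13

bits = ceil(log2(7532)) = ceil(12.8788) = 13 bits


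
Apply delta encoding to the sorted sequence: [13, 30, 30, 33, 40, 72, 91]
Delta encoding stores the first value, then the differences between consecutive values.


First value: 13
Deltas:
  30 - 13 = 17
  30 - 30 = 0
  33 - 30 = 3
  40 - 33 = 7
  72 - 40 = 32
  91 - 72 = 19


Delta encoded: [13, 17, 0, 3, 7, 32, 19]


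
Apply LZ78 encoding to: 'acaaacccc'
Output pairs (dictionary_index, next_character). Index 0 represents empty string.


LZ78 encoding steps:
Dictionary: {0: ''}
Step 1: w='' (idx 0), next='a' -> output (0, 'a'), add 'a' as idx 1
Step 2: w='' (idx 0), next='c' -> output (0, 'c'), add 'c' as idx 2
Step 3: w='a' (idx 1), next='a' -> output (1, 'a'), add 'aa' as idx 3
Step 4: w='a' (idx 1), next='c' -> output (1, 'c'), add 'ac' as idx 4
Step 5: w='c' (idx 2), next='c' -> output (2, 'c'), add 'cc' as idx 5
Step 6: w='c' (idx 2), end of input -> output (2, '')


Encoded: [(0, 'a'), (0, 'c'), (1, 'a'), (1, 'c'), (2, 'c'), (2, '')]


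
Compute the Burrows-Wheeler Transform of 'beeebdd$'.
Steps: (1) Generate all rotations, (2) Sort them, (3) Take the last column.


Rotations (sorted):
  0: $beeebdd -> last char: d
  1: bdd$beee -> last char: e
  2: beeebdd$ -> last char: $
  3: d$beeebd -> last char: d
  4: dd$beeeb -> last char: b
  5: ebdd$bee -> last char: e
  6: eebdd$be -> last char: e
  7: eeebdd$b -> last char: b


BWT = de$dbeeb


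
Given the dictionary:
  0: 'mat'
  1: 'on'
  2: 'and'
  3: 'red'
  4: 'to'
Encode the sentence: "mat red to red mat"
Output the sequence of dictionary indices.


Look up each word in the dictionary:
  'mat' -> 0
  'red' -> 3
  'to' -> 4
  'red' -> 3
  'mat' -> 0

Encoded: [0, 3, 4, 3, 0]


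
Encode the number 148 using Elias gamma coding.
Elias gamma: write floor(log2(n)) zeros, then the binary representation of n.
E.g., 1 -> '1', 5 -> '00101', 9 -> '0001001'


num_bits = floor(log2(148)) + 1 = 8
leading_zeros = num_bits - 1 = 7
binary(148) = 10010100

Elias gamma(148) = '0000000' + '10010100' = 000000010010100 (15 bits)


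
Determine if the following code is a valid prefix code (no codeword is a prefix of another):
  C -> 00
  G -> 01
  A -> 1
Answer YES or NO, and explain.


Checking each pair (does one codeword prefix another?):
  C='00' vs G='01': no prefix
  C='00' vs A='1': no prefix
  G='01' vs C='00': no prefix
  G='01' vs A='1': no prefix
  A='1' vs C='00': no prefix
  A='1' vs G='01': no prefix
No violation found over all pairs.

YES -- this is a valid prefix code. No codeword is a prefix of any other codeword.


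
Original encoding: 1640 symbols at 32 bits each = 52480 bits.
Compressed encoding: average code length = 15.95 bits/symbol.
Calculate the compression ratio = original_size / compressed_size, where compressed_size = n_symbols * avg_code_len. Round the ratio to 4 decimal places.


original_size = n_symbols * orig_bits = 1640 * 32 = 52480 bits
compressed_size = n_symbols * avg_code_len = 1640 * 15.95 = 26158.0 bits
ratio = original_size / compressed_size = 52480 / 26158.0 = 2.0063

Compression ratio = 2.0063


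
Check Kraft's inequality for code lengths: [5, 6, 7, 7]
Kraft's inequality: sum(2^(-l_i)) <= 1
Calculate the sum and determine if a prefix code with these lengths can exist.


Sum = 2^(-5) + 2^(-6) + 2^(-7) + 2^(-7)
    = 0.03125 + 0.015625 + 0.0078125 + 0.0078125
    = 8/128 = 0.0625
Since 0.0625 <= 1, Kraft's inequality IS satisfied.
A prefix code with these lengths CAN exist.

Kraft sum = 0.0625. Satisfied.


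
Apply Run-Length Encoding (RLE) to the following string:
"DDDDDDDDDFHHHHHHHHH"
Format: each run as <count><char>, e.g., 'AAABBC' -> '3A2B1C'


Scanning runs left to right:
  i=0: run of 'D' x 9 -> '9D'
  i=9: run of 'F' x 1 -> '1F'
  i=10: run of 'H' x 9 -> '9H'

RLE = 9D1F9H


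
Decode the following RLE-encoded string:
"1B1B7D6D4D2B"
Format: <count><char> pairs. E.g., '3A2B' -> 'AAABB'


Expanding each <count><char> pair:
  1B -> 'B'
  1B -> 'B'
  7D -> 'DDDDDDD'
  6D -> 'DDDDDD'
  4D -> 'DDDD'
  2B -> 'BB'

Decoded = BBDDDDDDDDDDDDDDDDDBB


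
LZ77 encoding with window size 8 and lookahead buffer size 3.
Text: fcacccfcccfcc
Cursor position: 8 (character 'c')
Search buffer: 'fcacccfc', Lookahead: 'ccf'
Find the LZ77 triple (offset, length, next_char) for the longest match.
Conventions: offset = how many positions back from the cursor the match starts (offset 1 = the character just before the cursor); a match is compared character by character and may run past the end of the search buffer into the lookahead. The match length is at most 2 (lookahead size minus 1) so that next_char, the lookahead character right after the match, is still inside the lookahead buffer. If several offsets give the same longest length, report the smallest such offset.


Try each offset into the search buffer:
  offset=1 (pos 7, char 'c'): match length 2
  offset=2 (pos 6, char 'f'): match length 0
  offset=3 (pos 5, char 'c'): match length 1
  offset=4 (pos 4, char 'c'): match length 2
  offset=5 (pos 3, char 'c'): match length 2
  offset=6 (pos 2, char 'a'): match length 0
  offset=7 (pos 1, char 'c'): match length 1
  offset=8 (pos 0, char 'f'): match length 0
Longest match has length 2, found at offsets 1, 4, 5; take the smallest, offset 1.
next_char = character at position 8 + 2 = 10 -> 'f'

Best match: offset=1, length=2 (matching 'cc' starting at position 7)
LZ77 triple: (1, 2, 'f')


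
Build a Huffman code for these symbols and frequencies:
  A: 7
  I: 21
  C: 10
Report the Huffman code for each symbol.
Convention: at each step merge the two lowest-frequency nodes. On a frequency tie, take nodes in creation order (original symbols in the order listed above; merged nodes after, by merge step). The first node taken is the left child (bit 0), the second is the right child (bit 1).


Huffman tree construction:
Step 1: Merge A(7) + C(10) = 17
Step 2: Merge (A+C)(17) + I(21) = 38
Read each symbol's code off the tree from the root (left child = 0, right child = 1).

Codes:
  A: 00 (length 2)
  I: 1 (length 1)
  C: 01 (length 2)
Average code length: 55/38 = 1.4474 bits/symbol


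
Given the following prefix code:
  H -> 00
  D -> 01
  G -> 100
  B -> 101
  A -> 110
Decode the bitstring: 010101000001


Decoding step by step:
Bits 01 -> D
Bits 01 -> D
Bits 01 -> D
Bits 00 -> H
Bits 00 -> H
Bits 01 -> D


Decoded message: DDDHHD


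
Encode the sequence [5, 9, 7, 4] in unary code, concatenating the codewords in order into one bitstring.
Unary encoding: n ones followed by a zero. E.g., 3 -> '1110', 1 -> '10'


Encode each number as n ones followed by a terminating 0:
  5 -> 111110 (6 bits)
  9 -> 1111111110 (10 bits)
  7 -> 11111110 (8 bits)
  4 -> 11110 (5 bits)
Total length = 6 + 10 + 8 + 5 = 29 bits.

Unary([5, 9, 7, 4]) = 11111011111111101111111011110 (29 bits)


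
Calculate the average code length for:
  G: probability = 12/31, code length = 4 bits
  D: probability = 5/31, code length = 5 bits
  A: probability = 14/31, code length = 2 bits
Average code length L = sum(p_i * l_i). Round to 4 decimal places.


Weighted contributions p_i * l_i:
  G: (12/31) * 4 = 48/31
  D: (5/31) * 5 = 25/31
  A: (14/31) * 2 = 28/31
Sum = (48 + 25 + 28)/31 = 101/31

L = 101/31 = 3.2581 bits/symbol


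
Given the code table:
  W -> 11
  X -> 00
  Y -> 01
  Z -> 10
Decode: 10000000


Decoding:
10 -> Z
00 -> X
00 -> X
00 -> X


Result: ZXXX


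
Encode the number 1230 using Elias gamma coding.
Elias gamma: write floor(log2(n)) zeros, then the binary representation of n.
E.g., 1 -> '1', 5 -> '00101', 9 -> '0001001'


num_bits = floor(log2(1230)) + 1 = 11
leading_zeros = num_bits - 1 = 10
binary(1230) = 10011001110

Elias gamma(1230) = '0000000000' + '10011001110' = 000000000010011001110 (21 bits)


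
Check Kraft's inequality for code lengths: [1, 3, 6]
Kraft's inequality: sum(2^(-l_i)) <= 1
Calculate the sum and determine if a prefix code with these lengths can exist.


Sum = 2^(-1) + 2^(-3) + 2^(-6)
    = 0.5 + 0.125 + 0.015625
    = 41/64 = 0.640625
Since 0.640625 <= 1, Kraft's inequality IS satisfied.
A prefix code with these lengths CAN exist.

Kraft sum = 0.640625. Satisfied.


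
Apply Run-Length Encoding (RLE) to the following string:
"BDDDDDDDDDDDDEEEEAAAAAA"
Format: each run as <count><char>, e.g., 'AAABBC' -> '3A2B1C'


Scanning runs left to right:
  i=0: run of 'B' x 1 -> '1B'
  i=1: run of 'D' x 12 -> '12D'
  i=13: run of 'E' x 4 -> '4E'
  i=17: run of 'A' x 6 -> '6A'

RLE = 1B12D4E6A


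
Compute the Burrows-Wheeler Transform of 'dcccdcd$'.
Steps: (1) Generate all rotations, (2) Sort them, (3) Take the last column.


Rotations (sorted):
  0: $dcccdcd -> last char: d
  1: cccdcd$d -> last char: d
  2: ccdcd$dc -> last char: c
  3: cd$dcccd -> last char: d
  4: cdcd$dcc -> last char: c
  5: d$dcccdc -> last char: c
  6: dcccdcd$ -> last char: $
  7: dcd$dccc -> last char: c


BWT = ddcdcc$c


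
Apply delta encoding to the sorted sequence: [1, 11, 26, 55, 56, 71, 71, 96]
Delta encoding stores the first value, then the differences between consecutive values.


First value: 1
Deltas:
  11 - 1 = 10
  26 - 11 = 15
  55 - 26 = 29
  56 - 55 = 1
  71 - 56 = 15
  71 - 71 = 0
  96 - 71 = 25


Delta encoded: [1, 10, 15, 29, 1, 15, 0, 25]


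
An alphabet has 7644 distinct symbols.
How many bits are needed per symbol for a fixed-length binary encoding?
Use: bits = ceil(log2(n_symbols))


log2(7644) = 12.9001
Bracket: 2^12 = 4096 < 7644 <= 2^13 = 8192
So ceil(log2(7644)) = 13

bits = ceil(log2(7644)) = ceil(12.9001) = 13 bits


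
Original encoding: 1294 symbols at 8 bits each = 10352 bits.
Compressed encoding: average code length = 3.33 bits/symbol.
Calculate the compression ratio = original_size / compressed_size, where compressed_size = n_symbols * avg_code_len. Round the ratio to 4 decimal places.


original_size = n_symbols * orig_bits = 1294 * 8 = 10352 bits
compressed_size = n_symbols * avg_code_len = 1294 * 3.33 = 4309.02 bits
ratio = original_size / compressed_size = 10352 / 4309.02 = 2.4024

Compression ratio = 2.4024
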